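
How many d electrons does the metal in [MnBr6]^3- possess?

d⁴

Each bromide is −1; balancing the −3 overall charge requires Mn(III).
Mn sits in group 7, so the d-electron count is 7 − 3 = 4.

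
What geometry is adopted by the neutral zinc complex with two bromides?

Summing ligand charges against the 0 overall charge gives an oxidation state of +2 for zinc.
Group 12 minus oxidation state 2 gives a d¹⁰ configuration.
With 2 monodentate ligands the coordination number is 2.
A d¹⁰ ion with only two ligands adopts a linear arrangement (sp hybridisation; no CFSE preference).

linear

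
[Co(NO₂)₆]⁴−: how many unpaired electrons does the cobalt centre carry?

Each nitro (N-bound nitrite) is −1; balancing the −4 overall charge requires Co(II).
Co sits in group 9, so the d-electron count is 9 − 2 = 7.
The spin state decides the count: Nitro (N-bound nitrite) is a strong-field ligand (high in the spectrochemical series) for a first-row metal, so the complex is low-spin.
An octahedral low-spin d⁷ ion is t₂g⁶e_g¹, giving 1 unpaired electron.

1 unpaired electron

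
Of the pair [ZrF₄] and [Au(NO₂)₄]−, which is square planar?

For [ZrF₄]: Ligand charges: each fluoride is −1. With an overall charge of 0 the zirconium centre must be in the +4 oxidation state. Zirconium is a group-4 element; Zr(IV) is therefore d⁰. A d⁰ ion has no crystal-field stabilisation preference between square planar and tetrahedral, so four ligands adopt the sterically favoured tetrahedral geometry. → tetrahedral.
For [Au(NO₂)₄]−: Ligand charges: each nitro (N-bound nitrite) is −1. With an overall charge of −1 the gold centre must be in the +3 oxidation state. Gold is a group-11 element; Au(III) is therefore d⁸. A 5d d⁸ ion has a large crystal-field splitting; square planar leaves the high-energy d_{x²−y²} orbital empty and maximises CFSE. → square planar.

[Au(NO₂)₄]−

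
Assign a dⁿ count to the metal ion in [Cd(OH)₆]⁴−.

Ligand charges: each hydroxide is −1. With an overall charge of −4 the cadmium centre must be in the +2 oxidation state.
Cadmium is a group-12 element; Cd(II) is therefore d¹⁰.

d10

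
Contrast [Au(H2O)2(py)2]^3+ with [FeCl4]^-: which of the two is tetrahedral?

For [Au(H2O)2(py)2]^3+: Water is neutral; pyridine is neutral; balancing the +3 overall charge requires Au(III). Au sits in group 11, so the d-electron count is 11 − 3 = 8. A 5d d⁸ ion has a large crystal-field splitting; square planar leaves the high-energy d_{x²−y²} orbital empty and maximises CFSE. → square planar.
For [FeCl4]^-: Summing ligand charges against the −1 overall charge gives an oxidation state of +3 for iron. Fe sits in group 8, so the d-electron count is 8 − 3 = 5. A high-spin d⁵ ion has zero CFSE in either geometry, so four ligands adopt the sterically favoured tetrahedral geometry. → tetrahedral.

[FeCl4]^-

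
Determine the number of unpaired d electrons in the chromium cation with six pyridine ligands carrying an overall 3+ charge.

3 unpaired electrons

Summing ligand charges against the +3 overall charge gives an oxidation state of +3 for chromium.
Cr sits in group 6, so the d-electron count is 6 − 3 = 3.
In an octahedral field the d³ configuration is t₂g³e_g⁰ (only one arrangement possible), giving 3 unpaired electrons.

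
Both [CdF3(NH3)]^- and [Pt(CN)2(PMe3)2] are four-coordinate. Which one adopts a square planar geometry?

For [CdF3(NH3)]^-: Summing ligand charges against the −1 overall charge gives an oxidation state of +2 for cadmium. Cd sits in group 12, so the d-electron count is 12 − 2 = 10. A d¹⁰ ion has no crystal-field stabilisation preference between square planar and tetrahedral, so four ligands adopt the sterically favoured tetrahedral geometry. → tetrahedral.
For [Pt(CN)2(PMe3)2]: Summing ligand charges against the 0 overall charge gives an oxidation state of +2 for platinum. Platinum is a group-10 element; Pt(II) is therefore d⁸. A 5d d⁸ ion has a large crystal-field splitting; square planar leaves the high-energy d_{x²−y²} orbital empty and maximises CFSE. → square planar.

[Pt(CN)2(PMe3)2]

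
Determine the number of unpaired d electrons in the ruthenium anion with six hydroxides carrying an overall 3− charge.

Ligand charges: each hydroxide is −1. With an overall charge of −3 the ruthenium centre must be in the +3 oxidation state.
Ruthenium is a group-8 element; Ru(III) is therefore d⁵.
The spin state decides the count: a 4d ion has a large Δₒ and is invariably low-spin.
An octahedral low-spin d⁵ ion is t₂g⁵e_g⁰, giving 1 unpaired electron.

1 unpaired electron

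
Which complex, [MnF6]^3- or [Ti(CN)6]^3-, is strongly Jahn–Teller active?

[MnF6]^3-: Summing ligand charges against the −3 overall charge gives an oxidation state of +3 for manganese. Manganese is a group-7 element; Mn(III) is therefore d⁴. Fluoride is a weak-field ligand for a first-row metal, so the complex is high-spin. The t₂g³e_g¹ (high-spin) configuration has an unevenly filled e_g set; the Jahn–Teller theorem predicts a tetragonal distortion (typically axial elongation) to lift the degeneracy.
[Ti(CN)6]^3-: Each cyanide is −1; balancing the −3 overall charge requires Ti(III). Titanium is a group-4 element; Ti(III) is therefore d¹. The d¹ configuration leaves the e_g set evenly filled (or empty) — no strong Jahn–Teller driving force.

[MnF6]^3-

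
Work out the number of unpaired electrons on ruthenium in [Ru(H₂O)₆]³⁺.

Summing ligand charges against the +3 overall charge gives an oxidation state of +3 for ruthenium.
Ruthenium is a group-8 element; Ru(III) is therefore d⁵.
The spin state decides the count: a 4d ion has a large Δₒ and is invariably low-spin.
An octahedral low-spin d⁵ ion is t₂g⁵e_g⁰, giving 1 unpaired electron.

1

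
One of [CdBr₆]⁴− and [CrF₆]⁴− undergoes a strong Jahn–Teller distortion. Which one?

[CrF₆]⁴−

[CdBr₆]⁴−: Summing ligand charges against the −4 overall charge gives an oxidation state of +2 for cadmium. Cd sits in group 12, so the d-electron count is 12 − 2 = 10. The d¹⁰ configuration leaves the e_g set evenly filled (or empty) — no strong Jahn–Teller driving force.
[CrF₆]⁴−: Summing ligand charges against the −4 overall charge gives an oxidation state of +2 for chromium. Chromium is a group-6 element; Cr(II) is therefore d⁴. Fluoride is a weak-field ligand for a first-row metal, so the complex is high-spin. The t₂g³e_g¹ (high-spin) configuration has an unevenly filled e_g set; the Jahn–Teller theorem predicts a tetragonal distortion (typically axial elongation) to lift the degeneracy.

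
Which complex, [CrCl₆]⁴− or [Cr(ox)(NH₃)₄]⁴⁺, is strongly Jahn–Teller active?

[CrCl₆]⁴−

[CrCl₆]⁴−: Summing ligand charges against the −4 overall charge gives an oxidation state of +2 for chromium. Cr sits in group 6, so the d-electron count is 6 − 2 = 4. Chloride is a weak-field ligand for a first-row metal, so the complex is high-spin. The t₂g³e_g¹ (high-spin) configuration has an unevenly filled e_g set; the Jahn–Teller theorem predicts a tetragonal distortion (typically axial elongation) to lift the degeneracy.
[Cr(ox)(NH₃)₄]⁴⁺: Each oxalate is −2; ammonia is neutral; balancing the +4 overall charge requires Cr(VI). Cr sits in group 6, so the d-electron count is 6 − 6 = 0. The d⁰ configuration leaves the e_g set evenly filled (or empty) — no strong Jahn–Teller driving force.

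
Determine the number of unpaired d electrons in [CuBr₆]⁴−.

1

Ligand charges: each bromide is −1. With an overall charge of −4 the copper centre must be in the +2 oxidation state.
Copper is a group-11 element; Cu(II) is therefore d⁹.
In an octahedral field the d⁹ configuration is t₂g⁶e_g³ (only one arrangement possible), giving 1 unpaired electron.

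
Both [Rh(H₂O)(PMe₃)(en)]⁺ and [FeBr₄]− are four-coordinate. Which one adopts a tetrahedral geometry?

For [Rh(H₂O)(PMe₃)(en)]⁺: Summing ligand charges against the +1 overall charge gives an oxidation state of +1 for rhodium. Rh sits in group 9, so the d-electron count is 9 − 1 = 8. A 4d d⁸ ion has a large crystal-field splitting; square planar leaves the high-energy d_{x²−y²} orbital empty and maximises CFSE. → square planar.
For [FeBr₄]−: Summing ligand charges against the −1 overall charge gives an oxidation state of +3 for iron. Iron is a group-8 element; Fe(III) is therefore d⁵. A high-spin d⁵ ion has zero CFSE in either geometry, so four ligands adopt the sterically favoured tetrahedral geometry. → tetrahedral.

[FeBr₄]−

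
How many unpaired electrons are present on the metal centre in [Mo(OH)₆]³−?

3 unpaired electrons

Ligand charges: each hydroxide is −1. With an overall charge of −3 the molybdenum centre must be in the +3 oxidation state.
Group 6 minus oxidation state 3 gives a d³ configuration.
In an octahedral field the d³ configuration is t₂g³e_g⁰ (only one arrangement possible), giving 3 unpaired electrons.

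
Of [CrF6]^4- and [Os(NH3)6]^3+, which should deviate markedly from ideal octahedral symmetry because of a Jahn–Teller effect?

[CrF6]^4-: Ligand charges: each fluoride is −1. With an overall charge of −4 the chromium centre must be in the +2 oxidation state. Group 6 minus oxidation state 2 gives a d⁴ configuration. Fluoride is a weak-field ligand for a first-row metal, so the complex is high-spin. The t₂g³e_g¹ (high-spin) configuration has an unevenly filled e_g set; the Jahn–Teller theorem predicts a tetragonal distortion (typically axial elongation) to lift the degeneracy.
[Os(NH3)6]^3+: Ligand charges: ammonia is neutral. With an overall charge of +3 the osmium centre must be in the +3 oxidation state. Os sits in group 8, so the d-electron count is 8 − 3 = 5. A 5d ion has a large Δₒ and is invariably low-spin. The d⁵ configuration leaves the e_g set evenly filled (or empty) — no strong Jahn–Teller driving force.

[CrF6]^4-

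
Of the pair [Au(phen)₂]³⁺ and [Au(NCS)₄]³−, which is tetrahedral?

[Au(NCS)₄]³−

For [Au(phen)₂]³⁺: 1,10-phenanthroline is neutral; balancing the +3 overall charge requires Au(III). Au sits in group 11, so the d-electron count is 11 − 3 = 8. A 5d d⁸ ion has a large crystal-field splitting; square planar leaves the high-energy d_{x²−y²} orbital empty and maximises CFSE. → square planar.
For [Au(NCS)₄]³−: Each isothiocyanate is −1; balancing the −3 overall charge requires Au(I). Au sits in group 11, so the d-electron count is 11 − 1 = 10. A d¹⁰ ion has no crystal-field stabilisation preference between square planar and tetrahedral, so four ligands adopt the sterically favoured tetrahedral geometry. → tetrahedral.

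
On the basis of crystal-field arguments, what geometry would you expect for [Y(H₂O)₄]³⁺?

tetrahedral

Summing ligand charges against the +3 overall charge gives an oxidation state of +3 for yttrium.
Y sits in group 3, so the d-electron count is 3 − 3 = 0.
Coordination number: 4.
A d⁰ ion has no crystal-field stabilisation preference between square planar and tetrahedral, so four ligands adopt the sterically favoured tetrahedral geometry.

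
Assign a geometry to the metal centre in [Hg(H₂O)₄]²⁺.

tetrahedral

Summing ligand charges against the +2 overall charge gives an oxidation state of +2 for mercury.
Hg sits in group 12, so the d-electron count is 12 − 2 = 10.
Coordination number: 4.
A d¹⁰ ion has no crystal-field stabilisation preference between square planar and tetrahedral, so four ligands adopt the sterically favoured tetrahedral geometry.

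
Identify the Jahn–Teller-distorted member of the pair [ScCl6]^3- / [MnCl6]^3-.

[MnCl6]^3-

[ScCl6]^3-: Ligand charges: each chloride is −1. With an overall charge of −3 the scandium centre must be in the +3 oxidation state. Scandium is a group-3 element; Sc(III) is therefore d⁰. The d⁰ configuration leaves the e_g set evenly filled (or empty) — no strong Jahn–Teller driving force.
[MnCl6]^3-: Summing ligand charges against the −3 overall charge gives an oxidation state of +3 for manganese. Mn sits in group 7, so the d-electron count is 7 − 3 = 4. Chloride is a weak-field ligand for a first-row metal, so the complex is high-spin. The t₂g³e_g¹ (high-spin) configuration has an unevenly filled e_g set; the Jahn–Teller theorem predicts a tetragonal distortion (typically axial elongation) to lift the degeneracy.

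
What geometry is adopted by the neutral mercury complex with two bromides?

linear

Each bromide is −1; balancing the 0 overall charge requires Hg(II).
Group 12 minus oxidation state 2 gives a d¹⁰ configuration.
Coordination number: 2.
A d¹⁰ ion with only two ligands adopts a linear arrangement (sp hybridisation; no CFSE preference).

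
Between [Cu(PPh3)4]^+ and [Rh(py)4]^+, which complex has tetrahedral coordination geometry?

For [Cu(PPh3)4]^+: Triphenylphosphine is neutral; balancing the +1 overall charge requires Cu(I). Cu sits in group 11, so the d-electron count is 11 − 1 = 10. A d¹⁰ ion has no crystal-field stabilisation preference between square planar and tetrahedral, so four ligands adopt the sterically favoured tetrahedral geometry. → tetrahedral.
For [Rh(py)4]^+: Summing ligand charges against the +1 overall charge gives an oxidation state of +1 for rhodium. Rh sits in group 9, so the d-electron count is 9 − 1 = 8. A 4d d⁸ ion has a large crystal-field splitting; square planar leaves the high-energy d_{x²−y²} orbital empty and maximises CFSE. → square planar.

[Cu(PPh3)4]^+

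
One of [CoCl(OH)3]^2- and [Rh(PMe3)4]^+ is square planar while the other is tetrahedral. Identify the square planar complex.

For [CoCl(OH)3]^2-: Summing ligand charges against the −2 overall charge gives an oxidation state of +2 for cobalt. Group 9 minus oxidation state 2 gives a d⁷ configuration. For a high-spin 3d d⁷ ion with weak-field ligands the small Δₜ gives little square-planar CFSE advantage, so four ligands adopt the sterically favoured tetrahedral geometry. → tetrahedral.
For [Rh(PMe3)4]^+: Summing ligand charges against the +1 overall charge gives an oxidation state of +1 for rhodium. Rhodium is a group-9 element; Rh(I) is therefore d⁸. A 4d d⁸ ion has a large crystal-field splitting; square planar leaves the high-energy d_{x²−y²} orbital empty and maximises CFSE. → square planar.

[Rh(PMe3)4]^+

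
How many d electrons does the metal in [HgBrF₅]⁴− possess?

d10

Ligand charges: each bromide is −1; each fluoride is −1. With an overall charge of −4 the mercury centre must be in the +2 oxidation state.
Mercury is a group-12 element; Hg(II) is therefore d¹⁰.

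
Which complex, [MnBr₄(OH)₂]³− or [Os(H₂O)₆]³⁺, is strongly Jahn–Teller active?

[MnBr₄(OH)₂]³−

[MnBr₄(OH)₂]³−: Ligand charges: each bromide is −1; each hydroxide is −1. With an overall charge of −3 the manganese centre must be in the +3 oxidation state. Mn sits in group 7, so the d-electron count is 7 − 3 = 4. Bromide and hydroxide are weak-field ligands for a first-row metal, so the complex is high-spin. The t₂g³e_g¹ (high-spin) configuration has an unevenly filled e_g set; the Jahn–Teller theorem predicts a tetragonal distortion (typically axial elongation) to lift the degeneracy.
[Os(H₂O)₆]³⁺: Water is neutral; balancing the +3 overall charge requires Os(III). Group 8 minus oxidation state 3 gives a d⁵ configuration. A 5d ion has a large Δₒ and is invariably low-spin. The d⁵ configuration leaves the e_g set evenly filled (or empty) — no strong Jahn–Teller driving force.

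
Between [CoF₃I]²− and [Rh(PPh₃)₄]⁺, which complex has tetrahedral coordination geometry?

For [CoF₃I]²−: Summing ligand charges against the −2 overall charge gives an oxidation state of +2 for cobalt. Co sits in group 9, so the d-electron count is 9 − 2 = 7. For a high-spin 3d d⁷ ion with weak-field ligands the small Δₜ gives little square-planar CFSE advantage, so four ligands adopt the sterically favoured tetrahedral geometry. → tetrahedral.
For [Rh(PPh₃)₄]⁺: Summing ligand charges against the +1 overall charge gives an oxidation state of +1 for rhodium. Rhodium is a group-9 element; Rh(I) is therefore d⁸. A 4d d⁸ ion has a large crystal-field splitting; square planar leaves the high-energy d_{x²−y²} orbital empty and maximises CFSE. → square planar.

[CoF₃I]²−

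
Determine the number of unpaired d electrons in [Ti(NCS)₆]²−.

Ligand charges: each isothiocyanate is −1. With an overall charge of −2 the titanium centre must be in the +4 oxidation state.
Titanium is a group-4 element; Ti(IV) is therefore d⁰.
In an octahedral field the d⁰ configuration is t₂g⁰e_g⁰, giving 0 unpaired electrons.

0 unpaired electrons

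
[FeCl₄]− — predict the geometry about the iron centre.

Ligand charges: each chloride is −1. With an overall charge of −1 the iron centre must be in the +3 oxidation state.
Fe sits in group 8, so the d-electron count is 8 − 3 = 5.
Coordination number: 4.
Chloride is a weak-field ligand.
A high-spin d⁵ ion has zero CFSE in either geometry, so four ligands adopt the sterically favoured tetrahedral geometry.

tetrahedral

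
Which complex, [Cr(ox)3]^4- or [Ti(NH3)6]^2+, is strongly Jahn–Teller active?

[Cr(ox)3]^4-

[Cr(ox)3]^4-: Ligand charges: each oxalate is −2. With an overall charge of −4 the chromium centre must be in the +2 oxidation state. Cr sits in group 6, so the d-electron count is 6 − 2 = 4. Oxalate is a weak-field ligand for a first-row metal, so the complex is high-spin. The t₂g³e_g¹ (high-spin) configuration has an unevenly filled e_g set; the Jahn–Teller theorem predicts a tetragonal distortion (typically axial elongation) to lift the degeneracy.
[Ti(NH3)6]^2+: Summing ligand charges against the +2 overall charge gives an oxidation state of +2 for titanium. Ti sits in group 4, so the d-electron count is 4 − 2 = 2. The d² configuration leaves the e_g set evenly filled (or empty) — no strong Jahn–Teller driving force.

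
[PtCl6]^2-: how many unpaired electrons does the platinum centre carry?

0 unpaired electrons

Each chloride is −1; balancing the −2 overall charge requires Pt(IV).
Pt sits in group 10, so the d-electron count is 10 − 4 = 6.
The spin state decides the count: a 5d ion has a large Δₒ and is invariably low-spin.
An octahedral low-spin d⁶ ion is t₂g⁶e_g⁰, giving 0 unpaired electrons.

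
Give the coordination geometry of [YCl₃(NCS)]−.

Summing ligand charges against the −1 overall charge gives an oxidation state of +3 for yttrium.
Y sits in group 3, so the d-electron count is 3 − 3 = 0.
With 4 monodentate ligands the coordination number is 4.
A d⁰ ion has no crystal-field stabilisation preference between square planar and tetrahedral, so four ligands adopt the sterically favoured tetrahedral geometry.

tetrahedral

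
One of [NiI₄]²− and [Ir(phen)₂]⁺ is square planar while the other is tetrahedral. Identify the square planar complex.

For [NiI₄]²−: Each iodide is −1; balancing the −2 overall charge requires Ni(II). Group 10 minus oxidation state 2 gives a d⁸ configuration. Iodide is a weak-field ligand. With weak-field ligands the CFSE gain from square planar is small, so a 3d d⁸ ion takes the sterically preferred tetrahedral geometry. → tetrahedral.
For [Ir(phen)₂]⁺: Ligand charges: 1,10-phenanthroline is neutral. With an overall charge of +1 the iridium centre must be in the +1 oxidation state. Group 9 minus oxidation state 1 gives a d⁸ configuration. A 5d d⁸ ion has a large crystal-field splitting; square planar leaves the high-energy d_{x²−y²} orbital empty and maximises CFSE. → square planar.

[Ir(phen)₂]⁺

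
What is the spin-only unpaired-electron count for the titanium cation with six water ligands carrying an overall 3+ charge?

Water is neutral; balancing the +3 overall charge requires Ti(III).
Titanium is a group-4 element; Ti(III) is therefore d¹.
In an octahedral field the d¹ configuration is t₂g¹e_g⁰ (only one arrangement possible), giving 1 unpaired electron.

1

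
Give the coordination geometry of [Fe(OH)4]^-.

Summing ligand charges against the −1 overall charge gives an oxidation state of +3 for iron.
Iron is a group-8 element; Fe(III) is therefore d⁵.
Coordination number: 4.
Hydroxide is a weak-field ligand.
A high-spin d⁵ ion has zero CFSE in either geometry, so four ligands adopt the sterically favoured tetrahedral geometry.

tetrahedral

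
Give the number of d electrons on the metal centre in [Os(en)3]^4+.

Ligand charges: ethylenediamine is neutral. With an overall charge of +4 the osmium centre must be in the +4 oxidation state.
Group 8 minus oxidation state 4 gives a d⁴ configuration.

d⁴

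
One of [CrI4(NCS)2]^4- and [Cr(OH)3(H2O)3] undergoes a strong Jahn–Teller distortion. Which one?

[CrI4(NCS)2]^4-: Each iodide is −1; each isothiocyanate is −1; balancing the −4 overall charge requires Cr(II). Cr sits in group 6, so the d-electron count is 6 − 2 = 4. Iodide and isothiocyanate are weak-field ligands for a first-row metal, so the complex is high-spin. The t₂g³e_g¹ (high-spin) configuration has an unevenly filled e_g set; the Jahn–Teller theorem predicts a tetragonal distortion (typically axial elongation) to lift the degeneracy.
[Cr(OH)3(H2O)3]: Summing ligand charges against the 0 overall charge gives an oxidation state of +3 for chromium. Chromium is a group-6 element; Cr(III) is therefore d³. The d³ configuration leaves the e_g set evenly filled (or empty) — no strong Jahn–Teller driving force.

[CrI4(NCS)2]^4-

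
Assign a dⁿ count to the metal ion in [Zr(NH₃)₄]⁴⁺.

Summing ligand charges against the +4 overall charge gives an oxidation state of +4 for zirconium.
Zr sits in group 4, so the d-electron count is 4 − 4 = 0.

d⁰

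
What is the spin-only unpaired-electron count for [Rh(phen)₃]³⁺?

1,10-phenanthroline is neutral; balancing the +3 overall charge requires Rh(III).
Rhodium is a group-9 element; Rh(III) is therefore d⁶.
Counting donor atoms: 3×1,10-phenanthroline (bidentate) → 6 donors. Coordination number = 6.
The spin state decides the count: a 4d ion has a large Δₒ and is invariably low-spin.
An octahedral low-spin d⁶ ion is t₂g⁶e_g⁰, giving 0 unpaired electrons.

0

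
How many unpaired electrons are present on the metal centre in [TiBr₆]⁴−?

2

Each bromide is −1; balancing the −4 overall charge requires Ti(II).
Group 4 minus oxidation state 2 gives a d² configuration.
In an octahedral field the d² configuration is t₂g²e_g⁰ (only one arrangement possible), giving 2 unpaired electrons.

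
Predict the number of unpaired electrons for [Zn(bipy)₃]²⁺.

Ligand charges: 2,2′-bipyridine is neutral. With an overall charge of +2 the zinc centre must be in the +2 oxidation state.
Zn sits in group 12, so the d-electron count is 12 − 2 = 10.
Counting donor atoms: 3×2,2′-bipyridine (bidentate) → 6 donors. Coordination number = 6.
In an octahedral field the d¹⁰ configuration is t₂g⁶e_g⁴, giving 0 unpaired electrons.

0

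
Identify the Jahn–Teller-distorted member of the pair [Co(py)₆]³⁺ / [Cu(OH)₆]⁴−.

[Co(py)₆]³⁺: Summing ligand charges against the +3 overall charge gives an oxidation state of +3 for cobalt. Cobalt is a group-9 element; Co(III) is therefore d⁶. Co(III) has an exceptionally large octahedral splitting and is low-spin with essentially every ligand except fluoride. The d⁶ configuration leaves the e_g set evenly filled (or empty) — no strong Jahn–Teller driving force.
[Cu(OH)₆]⁴−: Summing ligand charges against the −4 overall charge gives an oxidation state of +2 for copper. Cu sits in group 11, so the d-electron count is 11 − 2 = 9. The t₂g⁶e_g³ configuration has an unevenly filled e_g set; the Jahn–Teller theorem predicts a tetragonal distortion (typically axial elongation) to lift the degeneracy.

[Cu(OH)₆]⁴−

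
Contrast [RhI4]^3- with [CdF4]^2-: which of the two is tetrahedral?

[CdF4]^2-

For [RhI4]^3-: Summing ligand charges against the −3 overall charge gives an oxidation state of +1 for rhodium. Rh sits in group 9, so the d-electron count is 9 − 1 = 8. A 4d d⁸ ion has a large crystal-field splitting; square planar leaves the high-energy d_{x²−y²} orbital empty and maximises CFSE. → square planar.
For [CdF4]^2-: Each fluoride is −1; balancing the −2 overall charge requires Cd(II). Cadmium is a group-12 element; Cd(II) is therefore d¹⁰. A d¹⁰ ion has no crystal-field stabilisation preference between square planar and tetrahedral, so four ligands adopt the sterically favoured tetrahedral geometry. → tetrahedral.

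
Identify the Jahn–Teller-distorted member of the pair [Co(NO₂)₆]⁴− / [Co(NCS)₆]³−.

[Co(NO₂)₆]⁴−

[Co(NO₂)₆]⁴−: Ligand charges: each nitro (N-bound nitrite) is −1. With an overall charge of −4 the cobalt centre must be in the +2 oxidation state. Co sits in group 9, so the d-electron count is 9 − 2 = 7. Nitro (N-bound nitrite) is a strong-field ligand (high in the spectrochemical series) for a first-row metal, so the complex is low-spin. The t₂g⁶e_g¹ (low-spin) configuration has an unevenly filled e_g set; the Jahn–Teller theorem predicts a tetragonal distortion (typically axial elongation) to lift the degeneracy.
[Co(NCS)₆]³−: Ligand charges: each isothiocyanate is −1. With an overall charge of −3 the cobalt centre must be in the +3 oxidation state. Cobalt is a group-9 element; Co(III) is therefore d⁶. Co(III) has an exceptionally large octahedral splitting and is low-spin with essentially every ligand except fluoride. The d⁶ configuration leaves the e_g set evenly filled (or empty) — no strong Jahn–Teller driving force.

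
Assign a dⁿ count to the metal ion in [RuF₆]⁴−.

Each fluoride is −1; balancing the −4 overall charge requires Ru(II).
Group 8 minus oxidation state 2 gives a d⁶ configuration.

d6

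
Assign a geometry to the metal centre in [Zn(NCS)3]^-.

trigonal planar

Ligand charges: each isothiocyanate is −1. With an overall charge of −1 the zinc centre must be in the +2 oxidation state.
Zn sits in group 12, so the d-electron count is 12 − 2 = 10.
Coordination number: 3.
Three ligands around a d¹⁰ centre minimise repulsion in a trigonal-planar arrangement.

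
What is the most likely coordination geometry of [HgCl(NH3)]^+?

Each chloride is −1; ammonia is neutral; balancing the +1 overall charge requires Hg(II).
Hg sits in group 12, so the d-electron count is 12 − 2 = 10.
Coordination number: 2.
A d¹⁰ ion with only two ligands adopts a linear arrangement (sp hybridisation; no CFSE preference).

linear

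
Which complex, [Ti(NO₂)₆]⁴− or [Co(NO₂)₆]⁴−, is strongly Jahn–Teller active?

[Co(NO₂)₆]⁴−

[Ti(NO₂)₆]⁴−: Summing ligand charges against the −4 overall charge gives an oxidation state of +2 for titanium. Titanium is a group-4 element; Ti(II) is therefore d². The d² configuration leaves the e_g set evenly filled (or empty) — no strong Jahn–Teller driving force.
[Co(NO₂)₆]⁴−: Summing ligand charges against the −4 overall charge gives an oxidation state of +2 for cobalt. Group 9 minus oxidation state 2 gives a d⁷ configuration. Nitro (N-bound nitrite) is a strong-field ligand (high in the spectrochemical series) for a first-row metal, so the complex is low-spin. The t₂g⁶e_g¹ (low-spin) configuration has an unevenly filled e_g set; the Jahn–Teller theorem predicts a tetragonal distortion (typically axial elongation) to lift the degeneracy.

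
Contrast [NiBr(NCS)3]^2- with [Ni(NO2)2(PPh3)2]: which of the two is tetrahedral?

[NiBr(NCS)3]^2-

For [NiBr(NCS)3]^2-: Ligand charges: each bromide is −1; each isothiocyanate is −1. With an overall charge of −2 the nickel centre must be in the +2 oxidation state. Ni sits in group 10, so the d-electron count is 10 − 2 = 8. Bromide and isothiocyanate are weak-field ligands. With weak-field ligands the CFSE gain from square planar is small, so a 3d d⁸ ion takes the sterically preferred tetrahedral geometry. → tetrahedral.
For [Ni(NO2)2(PPh3)2]: Each nitro (N-bound nitrite) is −1; triphenylphosphine is neutral; balancing the 0 overall charge requires Ni(II). Ni sits in group 10, so the d-electron count is 10 − 2 = 8. Nitro (N-bound nitrite) and triphenylphosphine are strong-field ligands (high in the spectrochemical series). A 3d d⁸ ion with strong-field ligands gains enough CFSE to favour square planar over tetrahedral. → square planar.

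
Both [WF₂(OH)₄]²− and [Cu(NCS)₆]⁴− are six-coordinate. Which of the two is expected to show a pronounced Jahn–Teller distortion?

[Cu(NCS)₆]⁴−

[WF₂(OH)₄]²−: Each fluoride is −1; each hydroxide is −1; balancing the −2 overall charge requires W(IV). W sits in group 6, so the d-electron count is 6 − 4 = 2. The d² configuration leaves the e_g set evenly filled (or empty) — no strong Jahn–Teller driving force.
[Cu(NCS)₆]⁴−: Ligand charges: each isothiocyanate is −1. With an overall charge of −4 the copper centre must be in the +2 oxidation state. Copper is a group-11 element; Cu(II) is therefore d⁹. The t₂g⁶e_g³ configuration has an unevenly filled e_g set; the Jahn–Teller theorem predicts a tetragonal distortion (typically axial elongation) to lift the degeneracy.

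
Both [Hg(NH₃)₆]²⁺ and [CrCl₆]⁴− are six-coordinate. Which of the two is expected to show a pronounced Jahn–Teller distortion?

[CrCl₆]⁴−

[Hg(NH₃)₆]²⁺: Ligand charges: ammonia is neutral. With an overall charge of +2 the mercury centre must be in the +2 oxidation state. Mercury is a group-12 element; Hg(II) is therefore d¹⁰. The d¹⁰ configuration leaves the e_g set evenly filled (or empty) — no strong Jahn–Teller driving force.
[CrCl₆]⁴−: Ligand charges: each chloride is −1. With an overall charge of −4 the chromium centre must be in the +2 oxidation state. Chromium is a group-6 element; Cr(II) is therefore d⁴. Chloride is a weak-field ligand for a first-row metal, so the complex is high-spin. The t₂g³e_g¹ (high-spin) configuration has an unevenly filled e_g set; the Jahn–Teller theorem predicts a tetragonal distortion (typically axial elongation) to lift the degeneracy.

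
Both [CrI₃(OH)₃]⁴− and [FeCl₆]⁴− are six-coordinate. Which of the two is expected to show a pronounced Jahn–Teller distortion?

[CrI₃(OH)₃]⁴−

[CrI₃(OH)₃]⁴−: Ligand charges: each iodide is −1; each hydroxide is −1. With an overall charge of −4 the chromium centre must be in the +2 oxidation state. Group 6 minus oxidation state 2 gives a d⁴ configuration. Hydroxide and iodide are weak-field ligands for a first-row metal, so the complex is high-spin. The t₂g³e_g¹ (high-spin) configuration has an unevenly filled e_g set; the Jahn–Teller theorem predicts a tetragonal distortion (typically axial elongation) to lift the degeneracy.
[FeCl₆]⁴−: Summing ligand charges against the −4 overall charge gives an oxidation state of +2 for iron. Group 8 minus oxidation state 2 gives a d⁶ configuration. Chloride is a weak-field ligand for a first-row metal, so the complex is high-spin. The d⁶ configuration leaves the e_g set evenly filled (or empty) — no strong Jahn–Teller driving force.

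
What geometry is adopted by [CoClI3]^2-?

tetrahedral

Ligand charges: each chloride is −1; each iodide is −1. With an overall charge of −2 the cobalt centre must be in the +2 oxidation state.
Co sits in group 9, so the d-electron count is 9 − 2 = 7.
With 4 monodentate ligands the coordination number is 4.
Chloride and iodide are weak-field ligands.
For a high-spin 3d d⁷ ion with weak-field ligands the small Δₜ gives little square-planar CFSE advantage, so four ligands adopt the sterically favoured tetrahedral geometry.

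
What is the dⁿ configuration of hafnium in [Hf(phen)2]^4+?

Summing ligand charges against the +4 overall charge gives an oxidation state of +4 for hafnium.
Hafnium is a group-4 element; Hf(IV) is therefore d⁰.

d0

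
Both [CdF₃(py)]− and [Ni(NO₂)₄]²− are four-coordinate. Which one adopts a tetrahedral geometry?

For [CdF₃(py)]−: Each fluoride is −1; pyridine is neutral; balancing the −1 overall charge requires Cd(II). Group 12 minus oxidation state 2 gives a d¹⁰ configuration. A d¹⁰ ion has no crystal-field stabilisation preference between square planar and tetrahedral, so four ligands adopt the sterically favoured tetrahedral geometry. → tetrahedral.
For [Ni(NO₂)₄]²−: Each nitro (N-bound nitrite) is −1; balancing the −2 overall charge requires Ni(II). Nickel is a group-10 element; Ni(II) is therefore d⁸. Nitro (N-bound nitrite) is a strong-field ligand (high in the spectrochemical series). A 3d d⁸ ion with strong-field ligands gains enough CFSE to favour square planar over tetrahedral. → square planar.

[CdF₃(py)]−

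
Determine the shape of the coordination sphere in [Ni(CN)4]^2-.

Ligand charges: each cyanide is −1. With an overall charge of −2 the nickel centre must be in the +2 oxidation state.
Ni sits in group 10, so the d-electron count is 10 − 2 = 8.
With 4 monodentate ligands the coordination number is 4.
Cyanide is a strong-field ligand (high in the spectrochemical series).
A 3d d⁸ ion with strong-field ligands gains enough CFSE to favour square planar over tetrahedral.

square planar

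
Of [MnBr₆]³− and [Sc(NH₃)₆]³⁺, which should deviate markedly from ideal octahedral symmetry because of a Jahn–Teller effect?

[MnBr₆]³−

[MnBr₆]³−: Summing ligand charges against the −3 overall charge gives an oxidation state of +3 for manganese. Mn sits in group 7, so the d-electron count is 7 − 3 = 4. Bromide is a weak-field ligand for a first-row metal, so the complex is high-spin. The t₂g³e_g¹ (high-spin) configuration has an unevenly filled e_g set; the Jahn–Teller theorem predicts a tetragonal distortion (typically axial elongation) to lift the degeneracy.
[Sc(NH₃)₆]³⁺: Ammonia is neutral; balancing the +3 overall charge requires Sc(III). Sc sits in group 3, so the d-electron count is 3 − 3 = 0. The d⁰ configuration leaves the e_g set evenly filled (or empty) — no strong Jahn–Teller driving force.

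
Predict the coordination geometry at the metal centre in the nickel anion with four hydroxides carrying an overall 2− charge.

tetrahedral

Summing ligand charges against the −2 overall charge gives an oxidation state of +2 for nickel.
Ni sits in group 10, so the d-electron count is 10 − 2 = 8.
Coordination number: 4.
Hydroxide is a weak-field ligand.
With weak-field ligands the CFSE gain from square planar is small, so a 3d d⁸ ion takes the sterically preferred tetrahedral geometry.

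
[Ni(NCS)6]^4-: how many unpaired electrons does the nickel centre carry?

Each isothiocyanate is −1; balancing the −4 overall charge requires Ni(II).
Ni sits in group 10, so the d-electron count is 10 − 2 = 8.
In an octahedral field the d⁸ configuration is t₂g⁶e_g² (only one arrangement possible), giving 2 unpaired electrons.

2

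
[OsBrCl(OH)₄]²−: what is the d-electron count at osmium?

Ligand charges: each bromide is −1; each chloride is −1; each hydroxide is −1. With an overall charge of −2 the osmium centre must be in the +4 oxidation state.
Os sits in group 8, so the d-electron count is 8 − 4 = 4.

d⁴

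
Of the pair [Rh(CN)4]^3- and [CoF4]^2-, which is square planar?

[Rh(CN)4]^3-

For [Rh(CN)4]^3-: Ligand charges: each cyanide is −1. With an overall charge of −3 the rhodium centre must be in the +1 oxidation state. Group 9 minus oxidation state 1 gives a d⁸ configuration. A 4d d⁸ ion has a large crystal-field splitting; square planar leaves the high-energy d_{x²−y²} orbital empty and maximises CFSE. → square planar.
For [CoF4]^2-: Ligand charges: each fluoride is −1. With an overall charge of −2 the cobalt centre must be in the +2 oxidation state. Co sits in group 9, so the d-electron count is 9 − 2 = 7. For a high-spin 3d d⁷ ion with weak-field ligands the small Δₜ gives little square-planar CFSE advantage, so four ligands adopt the sterically favoured tetrahedral geometry. → tetrahedral.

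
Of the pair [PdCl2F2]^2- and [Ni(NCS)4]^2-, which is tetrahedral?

[Ni(NCS)4]^2-

For [PdCl2F2]^2-: Each chloride is −1; each fluoride is −1; balancing the −2 overall charge requires Pd(II). Group 10 minus oxidation state 2 gives a d⁸ configuration. A 4d d⁸ ion has a large crystal-field splitting; square planar leaves the high-energy d_{x²−y²} orbital empty and maximises CFSE. → square planar.
For [Ni(NCS)4]^2-: Summing ligand charges against the −2 overall charge gives an oxidation state of +2 for nickel. Group 10 minus oxidation state 2 gives a d⁸ configuration. Isothiocyanate is a weak-field ligand. With weak-field ligands the CFSE gain from square planar is small, so a 3d d⁸ ion takes the sterically preferred tetrahedral geometry. → tetrahedral.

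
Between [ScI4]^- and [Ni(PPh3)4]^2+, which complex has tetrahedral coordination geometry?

[ScI4]^-

For [ScI4]^-: Ligand charges: each iodide is −1. With an overall charge of −1 the scandium centre must be in the +3 oxidation state. Group 3 minus oxidation state 3 gives a d⁰ configuration. A d⁰ ion has no crystal-field stabilisation preference between square planar and tetrahedral, so four ligands adopt the sterically favoured tetrahedral geometry. → tetrahedral.
For [Ni(PPh3)4]^2+: Summing ligand charges against the +2 overall charge gives an oxidation state of +2 for nickel. Ni sits in group 10, so the d-electron count is 10 − 2 = 8. Triphenylphosphine is a strong-field ligand (high in the spectrochemical series). A 3d d⁸ ion with strong-field ligands gains enough CFSE to favour square planar over tetrahedral. → square planar.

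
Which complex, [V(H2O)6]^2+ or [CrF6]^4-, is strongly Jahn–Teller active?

[V(H2O)6]^2+: Ligand charges: water is neutral. With an overall charge of +2 the vanadium centre must be in the +2 oxidation state. V sits in group 5, so the d-electron count is 5 − 2 = 3. The d³ configuration leaves the e_g set evenly filled (or empty) — no strong Jahn–Teller driving force.
[CrF6]^4-: Ligand charges: each fluoride is −1. With an overall charge of −4 the chromium centre must be in the +2 oxidation state. Group 6 minus oxidation state 2 gives a d⁴ configuration. Fluoride is a weak-field ligand for a first-row metal, so the complex is high-spin. The t₂g³e_g¹ (high-spin) configuration has an unevenly filled e_g set; the Jahn–Teller theorem predicts a tetragonal distortion (typically axial elongation) to lift the degeneracy.

[CrF6]^4-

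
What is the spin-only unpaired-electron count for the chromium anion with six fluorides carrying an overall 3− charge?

3 unpaired electrons

Summing ligand charges against the −3 overall charge gives an oxidation state of +3 for chromium.
Group 6 minus oxidation state 3 gives a d³ configuration.
In an octahedral field the d³ configuration is t₂g³e_g⁰ (only one arrangement possible), giving 3 unpaired electrons.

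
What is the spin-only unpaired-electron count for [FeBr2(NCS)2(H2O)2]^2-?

Ligand charges: each bromide is −1; each isothiocyanate is −1; water is neutral. With an overall charge of −2 the iron centre must be in the +2 oxidation state.
Iron is a group-8 element; Fe(II) is therefore d⁶.
The spin state decides the count: Bromide and isothiocyanate are weak-field ligands for a first-row metal, so the complex is high-spin.
An octahedral high-spin d⁶ ion is t₂g⁴e_g², giving 4 unpaired electrons.

4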